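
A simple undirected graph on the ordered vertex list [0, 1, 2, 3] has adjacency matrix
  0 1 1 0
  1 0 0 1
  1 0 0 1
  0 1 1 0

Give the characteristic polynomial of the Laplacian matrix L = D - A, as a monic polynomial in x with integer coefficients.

x^4 - 8x^3 + 20x^2 - 16x

Reading degrees in the order [0, 1, 2, 3] gives [2, 2, 2, 2]; set D = diag(2, 2, 2, 2) and form L = D - A. The eigenvalues of L are [0, 2, 2, 4]; the characteristic polynomial is the product of (x - lambda_i), which multiplies out to x^4 - 8x^3 + 20x^2 - 16x. The coefficient of x^3 equals -trace(L) = -8, matching the sum of degrees. The largest eigenvalue, 4, is at most the vertex count 4. There is one zero in the spectrum, matching the 1 component.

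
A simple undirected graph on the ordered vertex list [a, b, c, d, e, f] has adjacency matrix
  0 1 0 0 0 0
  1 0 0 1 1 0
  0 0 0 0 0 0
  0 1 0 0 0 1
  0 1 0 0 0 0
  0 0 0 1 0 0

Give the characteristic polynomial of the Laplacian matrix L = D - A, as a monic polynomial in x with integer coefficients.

x^6 - 8x^5 + 20x^4 - 18x^3 + 5x^2

With the vertex order [a, b, c, d, e, f], the degrees are [1, 3, 0, 2, 1, 1], giving D = diag(1, 3, 0, 2, 1, 1) and L = D - A. Computing det(xI - L) by cofactor expansion (or equivalently via sum-over-permutations) gives x^6 - 8x^5 + 20x^4 - 18x^3 + 5x^2. Since p(0) = det(-L) = 0, x divides p(x). There are 2 zeros in the spectrum, matching the 2 components.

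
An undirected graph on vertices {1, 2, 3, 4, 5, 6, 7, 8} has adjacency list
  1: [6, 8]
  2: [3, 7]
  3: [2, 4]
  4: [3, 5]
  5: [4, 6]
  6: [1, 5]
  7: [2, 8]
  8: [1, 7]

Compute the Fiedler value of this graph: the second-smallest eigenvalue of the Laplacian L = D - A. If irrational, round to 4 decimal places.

With the vertex order [1, 2, 3, 4, 5, 6, 7, 8], the degrees are [2, 2, 2, 2, 2, 2, 2, 2], giving D = diag(2, 2, 2, 2, 2, 2, 2, 2) and L = D - A. The sorted Laplacian eigenvalues are [0, 0.5858, 0.5858, 2, 2, 3.4142, 3.4142, 4]; the algebraic connectivity is the second entry, 0.5858. By the matrix-tree theorem the graph has (1/8) * product of the nonzero eigenvalues = 8 spanning trees. The largest eigenvalue, 4, is at most the vertex count 8.

0.5858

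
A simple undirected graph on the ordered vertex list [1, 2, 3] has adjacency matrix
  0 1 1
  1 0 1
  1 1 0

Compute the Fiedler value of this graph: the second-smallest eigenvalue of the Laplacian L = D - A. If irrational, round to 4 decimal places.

3

With the vertex order [1, 2, 3], the degrees are [2, 2, 2], giving D = diag(2, 2, 2) and L = D - A. The smallest Laplacian eigenvalue is always 0. The next one, lambda_2 = 3, measures how hard the graph is to disconnect: larger values mean better connectivity.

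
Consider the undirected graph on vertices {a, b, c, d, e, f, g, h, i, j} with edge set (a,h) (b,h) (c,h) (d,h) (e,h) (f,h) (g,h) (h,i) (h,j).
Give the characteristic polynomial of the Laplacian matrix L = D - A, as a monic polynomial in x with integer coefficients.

x^10 - 18x^9 + 108x^8 - 336x^7 + 630x^6 - 756x^5 + 588x^4 - 288x^3 + 81x^2 - 10x

Each diagonal entry of L is the vertex degree and each off-diagonal entry is -1 where an edge is present, 0 otherwise; in the order [a, b, c, d, e, f, g, h, i, j] the diagonal is [1, 1, 1, 1, 1, 1, 1, 9, 1, 1]. The eigenvalues of L are [0, 1, 1, 1, 1, 1, 1, 1, 1, 10]; the characteristic polynomial is the product of (x - lambda_i), which multiplies out to x^10 - 18x^9 + 108x^8 - 336x^7 + 630x^6 - 756x^5 + 588x^4 - 288x^3 + 81x^2 - 10x. The constant term is 0 because L is singular (the all-ones vector lies in its kernel). The largest eigenvalue, 10, is at most the vertex count 10.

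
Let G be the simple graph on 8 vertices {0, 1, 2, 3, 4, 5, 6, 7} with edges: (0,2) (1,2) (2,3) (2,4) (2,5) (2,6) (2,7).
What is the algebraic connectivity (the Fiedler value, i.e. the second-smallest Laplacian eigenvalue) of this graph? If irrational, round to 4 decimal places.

1

With the vertex order [0, 1, 2, 3, 4, 5, 6, 7], the degrees are [1, 1, 7, 1, 1, 1, 1, 1], giving D = diag(1, 1, 7, 1, 1, 1, 1, 1) and L = D - A. The smallest Laplacian eigenvalue is always 0. The next one, lambda_2 = 1, measures how hard the graph is to disconnect: larger values mean better connectivity.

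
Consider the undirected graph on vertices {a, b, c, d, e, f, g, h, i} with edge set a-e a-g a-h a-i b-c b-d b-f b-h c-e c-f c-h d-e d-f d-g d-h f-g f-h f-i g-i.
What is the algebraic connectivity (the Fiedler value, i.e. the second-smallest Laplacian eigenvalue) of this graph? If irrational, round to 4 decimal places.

1.9583

Each diagonal entry of L is the vertex degree and each off-diagonal entry is -1 where an edge is present, 0 otherwise; in the order [a, b, c, d, e, f, g, h, i] the diagonal is [4, 4, 4, 5, 3, 6, 4, 5, 3]. The sorted Laplacian eigenvalues are [0, 1.9583, 2.6983, 4, 4.3902, 4.9236, 5.6358, 7.1098, 7.2840]; the algebraic connectivity is the second entry, 1.9583. By the matrix-tree theorem the graph has (1/9) * product of the nonzero eigenvalues = 14816 spanning trees.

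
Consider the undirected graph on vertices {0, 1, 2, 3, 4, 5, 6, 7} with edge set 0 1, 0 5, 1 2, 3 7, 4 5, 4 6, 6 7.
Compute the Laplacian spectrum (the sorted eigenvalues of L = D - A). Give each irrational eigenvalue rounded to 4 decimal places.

[0, 0.1522, 0.5858, 1.2346, 2, 2.7654, 3.4142, 3.8478]

Each diagonal entry of L is the vertex degree and each off-diagonal entry is -1 where an edge is present, 0 otherwise; in the order [0, 1, 2, 3, 4, 5, 6, 7] the diagonal is [2, 2, 1, 1, 2, 2, 2, 2]. Diagonalising L (or applying a numerical eigensolver to the 8x8 matrix) gives the spectrum above. The single zero eigenvalue shows the graph is connected.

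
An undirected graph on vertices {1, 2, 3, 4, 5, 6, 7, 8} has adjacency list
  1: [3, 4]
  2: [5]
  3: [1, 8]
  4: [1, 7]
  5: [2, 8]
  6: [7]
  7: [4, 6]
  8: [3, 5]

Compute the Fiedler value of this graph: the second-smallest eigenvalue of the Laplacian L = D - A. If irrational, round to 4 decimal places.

Reading degrees in the order [1, 2, 3, 4, 5, 6, 7, 8] gives [2, 1, 2, 2, 2, 1, 2, 2]; set D = diag(2, 1, 2, 2, 2, 1, 2, 2) and form L = D - A. The smallest Laplacian eigenvalue is always 0. The next one, lambda_2 = 0.1522, measures how hard the graph is to disconnect: larger values mean better connectivity. There is one zero in the spectrum, matching the 1 component. The largest eigenvalue, 3.8478, is at most the vertex count 8.

0.1522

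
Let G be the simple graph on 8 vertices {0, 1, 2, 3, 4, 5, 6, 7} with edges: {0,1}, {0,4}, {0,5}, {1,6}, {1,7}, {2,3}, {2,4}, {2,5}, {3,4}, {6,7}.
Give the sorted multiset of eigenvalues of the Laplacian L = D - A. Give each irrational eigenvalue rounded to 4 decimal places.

With the vertex order [0, 1, 2, 3, 4, 5, 6, 7], the degrees are [3, 3, 3, 2, 3, 2, 2, 2], giving D = diag(3, 3, 3, 2, 3, 2, 2, 2) and L = D - A. L is symmetric positive semidefinite, so every eigenvalue is real and nonnegative. The largest eigenvalue, 5.0350, is at most the vertex count 8. By the matrix-tree theorem the graph has (1/8) * product of the nonzero eigenvalues = 33 spanning trees.

[0, 0.3117, 1.5447, 2.5501, 3, 3.5584, 4, 5.0350]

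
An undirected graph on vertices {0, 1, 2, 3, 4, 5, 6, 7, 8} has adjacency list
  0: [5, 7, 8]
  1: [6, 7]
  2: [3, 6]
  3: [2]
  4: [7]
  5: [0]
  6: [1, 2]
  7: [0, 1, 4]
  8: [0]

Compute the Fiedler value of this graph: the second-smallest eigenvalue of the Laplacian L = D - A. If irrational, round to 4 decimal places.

0.1627

With the vertex order [0, 1, 2, 3, 4, 5, 6, 7, 8], the degrees are [3, 2, 2, 1, 1, 1, 2, 3, 1], giving D = diag(3, 2, 2, 1, 1, 1, 2, 3, 1) and L = D - A. The sorted Laplacian eigenvalues are [0, 0.1627, 0.5321, 1, 1, 2.0892, 3, 3.5723, 4.6437]; the algebraic connectivity is the second entry, 0.1627. By the matrix-tree theorem the graph has (1/9) * product of the nonzero eigenvalues = 1 spanning tree. The eigenvalues sum to 16, which equals trace(L) = 2|E|.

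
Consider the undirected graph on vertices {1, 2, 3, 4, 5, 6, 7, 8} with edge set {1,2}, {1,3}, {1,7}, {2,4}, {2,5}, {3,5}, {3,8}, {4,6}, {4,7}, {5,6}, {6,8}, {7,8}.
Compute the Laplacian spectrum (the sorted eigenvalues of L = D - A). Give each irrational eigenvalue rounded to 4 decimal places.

With the vertex order [1, 2, 3, 4, 5, 6, 7, 8], the degrees are [3, 3, 3, 3, 3, 3, 3, 3], giving D = diag(3, 3, 3, 3, 3, 3, 3, 3) and L = D - A. The multiplicity of 0 as a Laplacian eigenvalue equals the number of connected components. By the matrix-tree theorem the graph has (1/8) * product of the nonzero eigenvalues = 384 spanning trees. The largest eigenvalue, 6, is at most the vertex count 8.

[0, 2, 2, 2, 4, 4, 4, 6]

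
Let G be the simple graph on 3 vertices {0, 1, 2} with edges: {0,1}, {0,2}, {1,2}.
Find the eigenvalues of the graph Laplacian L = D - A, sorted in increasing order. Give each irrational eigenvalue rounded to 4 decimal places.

Reading degrees in the order [0, 1, 2] gives [2, 2, 2]; set D = diag(2, 2, 2) and form L = D - A. L is symmetric positive semidefinite, so every eigenvalue is real and nonnegative. The single zero eigenvalue shows the graph is connected. There is one zero in the spectrum, matching the 1 component.

[0, 3, 3]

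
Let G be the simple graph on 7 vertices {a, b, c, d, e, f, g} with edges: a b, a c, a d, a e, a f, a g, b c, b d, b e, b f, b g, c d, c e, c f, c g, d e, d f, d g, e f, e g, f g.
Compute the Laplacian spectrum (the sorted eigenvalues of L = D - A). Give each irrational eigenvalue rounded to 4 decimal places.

With the vertex order [a, b, c, d, e, f, g], the degrees are [6, 6, 6, 6, 6, 6, 6], giving D = diag(6, 6, 6, 6, 6, 6, 6) and L = D - A. Since every row of L sums to 0, the all-ones vector is in the kernel and 0 is an eigenvalue. The largest eigenvalue, 7, is at most the vertex count 7. By the matrix-tree theorem the graph has (1/7) * product of the nonzero eigenvalues = 16807 spanning trees.

[0, 7, 7, 7, 7, 7, 7]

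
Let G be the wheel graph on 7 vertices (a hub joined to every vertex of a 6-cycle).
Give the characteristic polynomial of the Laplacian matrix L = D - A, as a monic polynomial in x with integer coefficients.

x^7 - 24x^6 + 231x^5 - 1140x^4 + 3036x^3 - 4128x^2 + 2240x

The graph has 7 vertices and degree multiset [6, 3, 3, 3, 3, 3, 3]; D is the diagonal matrix of degrees and L = D - A. Computing det(xI - L) by cofactor expansion (or equivalently via sum-over-permutations) gives x^7 - 24x^6 + 231x^5 - 1140x^4 + 3036x^3 - 4128x^2 + 2240x. The constant term is 0 because L is singular (the all-ones vector lies in its kernel). There is one zero in the spectrum, matching the 1 component. The largest eigenvalue, 7, is at most the vertex count 7.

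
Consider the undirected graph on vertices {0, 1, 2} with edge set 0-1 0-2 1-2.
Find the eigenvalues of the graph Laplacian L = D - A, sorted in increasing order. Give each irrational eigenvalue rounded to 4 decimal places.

[0, 3, 3]

With the vertex order [0, 1, 2], the degrees are [2, 2, 2], giving D = diag(2, 2, 2) and L = D - A. L is symmetric positive semidefinite, so every eigenvalue is real and nonnegative. The single zero eigenvalue shows the graph is connected.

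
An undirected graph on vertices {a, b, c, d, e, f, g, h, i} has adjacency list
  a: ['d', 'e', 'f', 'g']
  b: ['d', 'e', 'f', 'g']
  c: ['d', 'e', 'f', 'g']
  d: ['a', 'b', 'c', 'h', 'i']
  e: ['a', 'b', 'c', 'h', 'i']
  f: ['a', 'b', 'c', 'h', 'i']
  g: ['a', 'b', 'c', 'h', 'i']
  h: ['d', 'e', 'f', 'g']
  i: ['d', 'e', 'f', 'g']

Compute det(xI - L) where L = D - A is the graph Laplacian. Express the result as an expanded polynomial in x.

x^9 - 40x^8 + 690x^7 - 6720x^6 + 40485x^5 - 154704x^4 + 366560x^3 - 492800x^2 + 288000x

With the vertex order [a, b, c, d, e, f, g, h, i], the degrees are [4, 4, 4, 5, 5, 5, 5, 4, 4], giving D = diag(4, 4, 4, 5, 5, 5, 5, 4, 4) and L = D - A. Computing det(xI - L) by cofactor expansion (or equivalently via sum-over-permutations) gives x^9 - 40x^8 + 690x^7 - 6720x^6 + 40485x^5 - 154704x^4 + 366560x^3 - 492800x^2 + 288000x. The constant term is 0 because L is singular (the all-ones vector lies in its kernel). There is one zero in the spectrum, matching the 1 component. The eigenvalues sum to 40, which equals trace(L) = 2|E|.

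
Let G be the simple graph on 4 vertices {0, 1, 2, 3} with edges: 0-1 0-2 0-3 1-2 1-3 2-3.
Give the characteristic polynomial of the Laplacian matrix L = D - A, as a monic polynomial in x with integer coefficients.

x^4 - 12x^3 + 48x^2 - 64x

Each diagonal entry of L is the vertex degree and each off-diagonal entry is -1 where an edge is present, 0 otherwise; in the order [0, 1, 2, 3] the diagonal is [3, 3, 3, 3]. Computing det(xI - L) by cofactor expansion (or equivalently via sum-over-permutations) gives x^4 - 12x^3 + 48x^2 - 64x. Since p(0) = det(-L) = 0, x divides p(x). The largest eigenvalue, 4, is at most the vertex count 4.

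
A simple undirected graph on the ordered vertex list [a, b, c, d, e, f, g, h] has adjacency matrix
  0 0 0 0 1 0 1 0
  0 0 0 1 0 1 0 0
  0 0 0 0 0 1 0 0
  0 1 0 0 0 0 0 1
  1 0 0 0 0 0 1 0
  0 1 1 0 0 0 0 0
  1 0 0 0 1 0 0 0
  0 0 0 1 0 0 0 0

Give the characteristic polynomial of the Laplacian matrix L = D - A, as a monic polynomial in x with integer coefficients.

x^8 - 14x^7 + 78x^6 - 218x^5 + 314x^4 - 210x^3 + 45x^2

Each diagonal entry of L is the vertex degree and each off-diagonal entry is -1 where an edge is present, 0 otherwise; in the order [a, b, c, d, e, f, g, h] the diagonal is [2, 2, 1, 2, 2, 2, 2, 1]. Computing det(xI - L) by cofactor expansion (or equivalently via sum-over-permutations) gives x^8 - 14x^7 + 78x^6 - 218x^5 + 314x^4 - 210x^3 + 45x^2. The coefficient of x^7 equals -trace(L) = -14, matching the sum of degrees. The largest eigenvalue, 3.6180, is at most the vertex count 8.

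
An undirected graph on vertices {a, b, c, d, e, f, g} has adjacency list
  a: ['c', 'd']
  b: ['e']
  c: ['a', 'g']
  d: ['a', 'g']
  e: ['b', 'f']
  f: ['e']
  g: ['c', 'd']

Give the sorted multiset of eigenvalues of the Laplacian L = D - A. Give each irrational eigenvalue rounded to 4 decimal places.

[0, 0, 1, 2, 2, 3, 4]

With the vertex order [a, b, c, d, e, f, g], the degrees are [2, 1, 2, 2, 2, 1, 2], giving D = diag(2, 1, 2, 2, 2, 1, 2) and L = D - A. Since every row of L sums to 0, the all-ones vector is in the kernel and 0 is an eigenvalue. The 2 zero eigenvalues correspond to the 2 connected components. There are 2 zeros in the spectrum, matching the 2 components.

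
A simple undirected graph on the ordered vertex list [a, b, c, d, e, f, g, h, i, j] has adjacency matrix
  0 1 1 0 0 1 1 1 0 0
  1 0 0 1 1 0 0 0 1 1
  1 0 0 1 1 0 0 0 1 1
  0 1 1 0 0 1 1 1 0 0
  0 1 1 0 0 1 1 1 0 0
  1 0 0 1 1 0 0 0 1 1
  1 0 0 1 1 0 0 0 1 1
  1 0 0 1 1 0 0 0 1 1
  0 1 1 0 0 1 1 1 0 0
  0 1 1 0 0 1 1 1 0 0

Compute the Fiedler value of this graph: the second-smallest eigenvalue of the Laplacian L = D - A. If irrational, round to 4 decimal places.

Each diagonal entry of L is the vertex degree and each off-diagonal entry is -1 where an edge is present, 0 otherwise; in the order [a, b, c, d, e, f, g, h, i, j] the diagonal is [5, 5, 5, 5, 5, 5, 5, 5, 5, 5]. The sorted Laplacian eigenvalues are [0, 5, 5, 5, 5, 5, 5, 5, 5, 10]; the algebraic connectivity is the second entry, 5. The largest eigenvalue, 10, is at most the vertex count 10.

5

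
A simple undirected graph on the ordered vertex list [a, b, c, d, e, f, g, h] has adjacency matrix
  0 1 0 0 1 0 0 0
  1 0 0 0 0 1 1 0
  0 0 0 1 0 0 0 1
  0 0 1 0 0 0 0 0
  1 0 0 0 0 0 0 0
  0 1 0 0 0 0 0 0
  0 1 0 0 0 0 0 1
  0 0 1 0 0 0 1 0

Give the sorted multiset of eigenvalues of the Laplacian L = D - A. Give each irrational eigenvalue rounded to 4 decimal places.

[0, 0.1864, 0.5858, 1, 2, 2.4707, 3.4142, 4.3429]

Reading degrees in the order [a, b, c, d, e, f, g, h] gives [2, 3, 2, 1, 1, 1, 2, 2]; set D = diag(2, 3, 2, 1, 1, 1, 2, 2) and form L = D - A. Since every row of L sums to 0, the all-ones vector is in the kernel and 0 is an eigenvalue. By the matrix-tree theorem the graph has (1/8) * product of the nonzero eigenvalues = 1 spanning tree.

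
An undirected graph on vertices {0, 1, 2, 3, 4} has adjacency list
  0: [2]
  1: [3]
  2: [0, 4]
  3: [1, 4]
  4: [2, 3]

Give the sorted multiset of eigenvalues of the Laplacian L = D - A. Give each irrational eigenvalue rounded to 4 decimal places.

[0, 0.3820, 1.3820, 2.6180, 3.6180]

Reading degrees in the order [0, 1, 2, 3, 4] gives [1, 1, 2, 2, 2]; set D = diag(1, 1, 2, 2, 2) and form L = D - A. The multiplicity of 0 as a Laplacian eigenvalue equals the number of connected components. By the matrix-tree theorem the graph has (1/5) * product of the nonzero eigenvalues = 1 spanning tree.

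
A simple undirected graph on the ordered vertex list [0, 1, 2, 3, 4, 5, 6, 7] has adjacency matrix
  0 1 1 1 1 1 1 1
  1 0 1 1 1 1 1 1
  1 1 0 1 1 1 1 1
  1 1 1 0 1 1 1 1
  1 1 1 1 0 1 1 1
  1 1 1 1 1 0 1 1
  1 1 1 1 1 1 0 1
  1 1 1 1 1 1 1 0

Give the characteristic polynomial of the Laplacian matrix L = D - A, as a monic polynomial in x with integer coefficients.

With the vertex order [0, 1, 2, 3, 4, 5, 6, 7], the degrees are [7, 7, 7, 7, 7, 7, 7, 7], giving D = diag(7, 7, 7, 7, 7, 7, 7, 7) and L = D - A. Computing det(xI - L) by cofactor expansion (or equivalently via sum-over-permutations) gives x^8 - 56x^7 + 1344x^6 - 17920x^5 + 143360x^4 - 688128x^3 + 1835008x^2 - 2097152x. Since p(0) = det(-L) = 0, x divides p(x). There is one zero in the spectrum, matching the 1 component. The largest eigenvalue, 8, is at most the vertex count 8.

x^8 - 56x^7 + 1344x^6 - 17920x^5 + 143360x^4 - 688128x^3 + 1835008x^2 - 2097152x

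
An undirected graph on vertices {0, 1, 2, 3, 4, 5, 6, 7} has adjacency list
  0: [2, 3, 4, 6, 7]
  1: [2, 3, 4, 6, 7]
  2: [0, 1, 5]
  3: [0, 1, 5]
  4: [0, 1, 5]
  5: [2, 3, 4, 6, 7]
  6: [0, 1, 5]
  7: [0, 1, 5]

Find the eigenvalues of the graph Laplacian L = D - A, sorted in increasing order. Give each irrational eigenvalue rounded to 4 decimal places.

Reading degrees in the order [0, 1, 2, 3, 4, 5, 6, 7] gives [5, 5, 3, 3, 3, 5, 3, 3]; set D = diag(5, 5, 3, 3, 3, 5, 3, 3) and form L = D - A. The multiplicity of 0 as a Laplacian eigenvalue equals the number of connected components. There is one zero in the spectrum, matching the 1 component. The largest eigenvalue, 8, is at most the vertex count 8.

[0, 3, 3, 3, 3, 5, 5, 8]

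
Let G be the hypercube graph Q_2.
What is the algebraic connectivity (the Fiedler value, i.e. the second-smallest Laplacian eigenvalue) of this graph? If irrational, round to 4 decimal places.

2

The graph has 4 vertices and degree multiset [2, 2, 2, 2]; D is the diagonal matrix of degrees and L = D - A. The smallest Laplacian eigenvalue is always 0. The next one, lambda_2 = 2, measures how hard the graph is to disconnect: larger values mean better connectivity. There is one zero in the spectrum, matching the 1 component.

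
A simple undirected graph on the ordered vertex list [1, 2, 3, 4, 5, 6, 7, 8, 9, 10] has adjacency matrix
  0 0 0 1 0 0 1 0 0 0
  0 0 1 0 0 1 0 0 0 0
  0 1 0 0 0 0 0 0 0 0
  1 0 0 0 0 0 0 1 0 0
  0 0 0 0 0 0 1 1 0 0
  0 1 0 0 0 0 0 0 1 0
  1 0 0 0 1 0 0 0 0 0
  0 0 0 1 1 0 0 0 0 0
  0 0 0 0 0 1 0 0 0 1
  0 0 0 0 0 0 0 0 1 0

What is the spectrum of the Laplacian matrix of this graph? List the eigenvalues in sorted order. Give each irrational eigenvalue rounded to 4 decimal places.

Each diagonal entry of L is the vertex degree and each off-diagonal entry is -1 where an edge is present, 0 otherwise; in the order [1, 2, 3, 4, 5, 6, 7, 8, 9, 10] the diagonal is [2, 2, 1, 2, 2, 2, 2, 2, 2, 1]. Since every row of L sums to 0, the all-ones vector is in the kernel and 0 is an eigenvalue. The 2 zero eigenvalues correspond to the 2 connected components. The eigenvalues sum to 18, which equals trace(L) = 2|E|.

[0, 0, 0.3820, 1.3820, 1.3820, 1.3820, 2.6180, 3.6180, 3.6180, 3.6180]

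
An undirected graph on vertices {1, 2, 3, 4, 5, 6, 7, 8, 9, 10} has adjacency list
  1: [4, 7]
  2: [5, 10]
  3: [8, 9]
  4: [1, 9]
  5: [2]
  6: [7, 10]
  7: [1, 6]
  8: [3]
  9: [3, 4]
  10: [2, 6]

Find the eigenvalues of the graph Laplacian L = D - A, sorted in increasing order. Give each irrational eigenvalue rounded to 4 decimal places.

Each diagonal entry of L is the vertex degree and each off-diagonal entry is -1 where an edge is present, 0 otherwise; in the order [1, 2, 3, 4, 5, 6, 7, 8, 9, 10] the diagonal is [2, 2, 2, 2, 1, 2, 2, 1, 2, 2]. The multiplicity of 0 as a Laplacian eigenvalue equals the number of connected components. The eigenvalues sum to 18, which equals trace(L) = 2|E|. There is one zero in the spectrum, matching the 1 component.

[0, 0.0979, 0.3820, 0.8244, 1.3820, 2, 2.6180, 3.1756, 3.6180, 3.9021]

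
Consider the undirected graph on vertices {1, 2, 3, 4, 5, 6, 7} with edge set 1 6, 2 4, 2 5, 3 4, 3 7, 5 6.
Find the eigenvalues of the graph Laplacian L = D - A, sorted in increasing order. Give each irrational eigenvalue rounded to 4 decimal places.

[0, 0.1981, 0.7530, 1.5550, 2.4450, 3.2470, 3.8019]

With the vertex order [1, 2, 3, 4, 5, 6, 7], the degrees are [1, 2, 2, 2, 2, 2, 1], giving D = diag(1, 2, 2, 2, 2, 2, 1) and L = D - A. Diagonalising L (or applying a numerical eigensolver to the 7x7 matrix) gives the spectrum above. There is one zero in the spectrum, matching the 1 component.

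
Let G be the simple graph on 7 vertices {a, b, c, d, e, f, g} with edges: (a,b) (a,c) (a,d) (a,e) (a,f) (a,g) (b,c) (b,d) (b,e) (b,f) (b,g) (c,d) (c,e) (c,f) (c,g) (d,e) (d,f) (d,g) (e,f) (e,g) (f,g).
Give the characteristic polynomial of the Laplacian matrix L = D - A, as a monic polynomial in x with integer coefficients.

Reading degrees in the order [a, b, c, d, e, f, g] gives [6, 6, 6, 6, 6, 6, 6]; set D = diag(6, 6, 6, 6, 6, 6, 6) and form L = D - A. L has integer entries, so p(x) = det(xI - L) has integer coefficients. Expanding the determinant yields x^7 - 42x^6 + 735x^5 - 6860x^4 + 36015x^3 - 100842x^2 + 117649x. The constant term is 0 because L is singular (the all-ones vector lies in its kernel). The eigenvalues sum to 42, which equals trace(L) = 2|E|.

x^7 - 42x^6 + 735x^5 - 6860x^4 + 36015x^3 - 100842x^2 + 117649x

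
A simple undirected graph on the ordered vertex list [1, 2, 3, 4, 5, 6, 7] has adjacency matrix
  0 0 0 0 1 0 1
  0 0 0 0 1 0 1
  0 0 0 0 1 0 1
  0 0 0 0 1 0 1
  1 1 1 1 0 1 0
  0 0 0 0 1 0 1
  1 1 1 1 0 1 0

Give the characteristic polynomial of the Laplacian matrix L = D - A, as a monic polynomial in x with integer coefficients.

Each diagonal entry of L is the vertex degree and each off-diagonal entry is -1 where an edge is present, 0 otherwise; in the order [1, 2, 3, 4, 5, 6, 7] the diagonal is [2, 2, 2, 2, 5, 2, 5]. L has integer entries, so p(x) = det(xI - L) has integer coefficients. Expanding the determinant yields x^7 - 20x^6 + 155x^5 - 600x^4 + 1240x^3 - 1312x^2 + 560x. Since p(0) = det(-L) = 0, x divides p(x).

x^7 - 20x^6 + 155x^5 - 600x^4 + 1240x^3 - 1312x^2 + 560x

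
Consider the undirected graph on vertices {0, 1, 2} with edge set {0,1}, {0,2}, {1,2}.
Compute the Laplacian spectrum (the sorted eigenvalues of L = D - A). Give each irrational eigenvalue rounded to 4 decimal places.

Each diagonal entry of L is the vertex degree and each off-diagonal entry is -1 where an edge is present, 0 otherwise; in the order [0, 1, 2] the diagonal is [2, 2, 2]. Diagonalising L (or applying a numerical eigensolver to the 3x3 matrix) gives the spectrum above. By the matrix-tree theorem the graph has (1/3) * product of the nonzero eigenvalues = 3 spanning trees. There is one zero in the spectrum, matching the 1 component.

[0, 3, 3]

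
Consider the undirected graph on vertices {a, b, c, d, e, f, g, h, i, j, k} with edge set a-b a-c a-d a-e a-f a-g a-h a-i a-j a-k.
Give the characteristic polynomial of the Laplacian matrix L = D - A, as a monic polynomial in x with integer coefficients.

With the vertex order [a, b, c, d, e, f, g, h, i, j, k], the degrees are [10, 1, 1, 1, 1, 1, 1, 1, 1, 1, 1], giving D = diag(10, 1, 1, 1, 1, 1, 1, 1, 1, 1, 1) and L = D - A. Computing det(xI - L) by cofactor expansion (or equivalently via sum-over-permutations) gives x^11 - 20x^10 + 135x^9 - 480x^8 + 1050x^7 - 1512x^6 + 1470x^5 - 960x^4 + 405x^3 - 100x^2 + 11x. The coefficient of x^10 equals -trace(L) = -20, matching the sum of degrees. There is one zero in the spectrum, matching the 1 component. By the matrix-tree theorem the graph has (1/11) * product of the nonzero eigenvalues = 1 spanning tree.

x^11 - 20x^10 + 135x^9 - 480x^8 + 1050x^7 - 1512x^6 + 1470x^5 - 960x^4 + 405x^3 - 100x^2 + 11x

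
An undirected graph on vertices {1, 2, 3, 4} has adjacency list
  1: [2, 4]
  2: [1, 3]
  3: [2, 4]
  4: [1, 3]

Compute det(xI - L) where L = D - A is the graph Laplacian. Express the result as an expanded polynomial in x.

x^4 - 8x^3 + 20x^2 - 16x

Each diagonal entry of L is the vertex degree and each off-diagonal entry is -1 where an edge is present, 0 otherwise; in the order [1, 2, 3, 4] the diagonal is [2, 2, 2, 2]. L has integer entries, so p(x) = det(xI - L) has integer coefficients. Expanding the determinant yields x^4 - 8x^3 + 20x^2 - 16x. Since p(0) = det(-L) = 0, x divides p(x). The eigenvalues sum to 8, which equals trace(L) = 2|E|.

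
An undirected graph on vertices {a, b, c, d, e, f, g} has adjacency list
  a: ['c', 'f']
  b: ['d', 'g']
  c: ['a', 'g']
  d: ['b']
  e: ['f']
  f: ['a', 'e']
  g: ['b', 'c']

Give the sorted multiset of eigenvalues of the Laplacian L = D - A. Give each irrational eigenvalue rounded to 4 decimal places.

[0, 0.1981, 0.7530, 1.5550, 2.4450, 3.2470, 3.8019]

Reading degrees in the order [a, b, c, d, e, f, g] gives [2, 2, 2, 1, 1, 2, 2]; set D = diag(2, 2, 2, 1, 1, 2, 2) and form L = D - A. Since every row of L sums to 0, the all-ones vector is in the kernel and 0 is an eigenvalue. The single zero eigenvalue shows the graph is connected. There is one zero in the spectrum, matching the 1 component.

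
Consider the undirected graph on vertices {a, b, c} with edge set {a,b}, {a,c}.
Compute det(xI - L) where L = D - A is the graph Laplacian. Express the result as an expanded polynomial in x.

x^3 - 4x^2 + 3x

Reading degrees in the order [a, b, c] gives [2, 1, 1]; set D = diag(2, 1, 1) and form L = D - A. L has integer entries, so p(x) = det(xI - L) has integer coefficients. Expanding the determinant yields x^3 - 4x^2 + 3x. The constant term is 0 because L is singular (the all-ones vector lies in its kernel). By the matrix-tree theorem the graph has (1/3) * product of the nonzero eigenvalues = 1 spanning tree.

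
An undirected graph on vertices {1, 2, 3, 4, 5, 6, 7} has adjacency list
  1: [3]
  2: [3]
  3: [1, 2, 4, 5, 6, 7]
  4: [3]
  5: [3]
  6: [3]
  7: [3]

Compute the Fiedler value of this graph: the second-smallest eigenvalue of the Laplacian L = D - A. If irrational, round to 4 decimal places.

1

Each diagonal entry of L is the vertex degree and each off-diagonal entry is -1 where an edge is present, 0 otherwise; in the order [1, 2, 3, 4, 5, 6, 7] the diagonal is [1, 1, 6, 1, 1, 1, 1]. Computing the eigenvalues of L and sorting gives [0, 1, 1, 1, 1, 1, 7]. The Fiedler value lambda_2 = 1 is strictly positive, so the graph is connected. By the matrix-tree theorem the graph has (1/7) * product of the nonzero eigenvalues = 1 spanning tree.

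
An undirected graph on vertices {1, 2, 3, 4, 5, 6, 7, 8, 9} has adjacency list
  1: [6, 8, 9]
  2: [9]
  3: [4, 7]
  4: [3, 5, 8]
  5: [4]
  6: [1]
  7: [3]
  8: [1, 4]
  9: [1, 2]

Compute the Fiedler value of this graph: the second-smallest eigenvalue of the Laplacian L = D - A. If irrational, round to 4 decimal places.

Each diagonal entry of L is the vertex degree and each off-diagonal entry is -1 where an edge is present, 0 otherwise; in the order [1, 2, 3, 4, 5, 6, 7, 8, 9] the diagonal is [3, 1, 2, 3, 1, 1, 1, 2, 2]. The smallest Laplacian eigenvalue is always 0. The next one, lambda_2 = 0.1729, measures how hard the graph is to disconnect: larger values mean better connectivity. The largest eigenvalue, 4.5231, is at most the vertex count 9.

0.1729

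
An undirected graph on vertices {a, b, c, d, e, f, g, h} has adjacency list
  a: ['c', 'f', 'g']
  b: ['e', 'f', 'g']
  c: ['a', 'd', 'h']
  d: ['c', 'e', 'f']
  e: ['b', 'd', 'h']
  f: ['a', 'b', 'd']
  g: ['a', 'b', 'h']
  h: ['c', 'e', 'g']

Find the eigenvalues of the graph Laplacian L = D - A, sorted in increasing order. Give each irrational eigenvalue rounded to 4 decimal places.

[0, 2, 2, 2, 4, 4, 4, 6]

Reading degrees in the order [a, b, c, d, e, f, g, h] gives [3, 3, 3, 3, 3, 3, 3, 3]; set D = diag(3, 3, 3, 3, 3, 3, 3, 3) and form L = D - A. Diagonalising L (or applying a numerical eigensolver to the 8x8 matrix) gives the spectrum above. The single zero eigenvalue shows the graph is connected. By the matrix-tree theorem the graph has (1/8) * product of the nonzero eigenvalues = 384 spanning trees. The eigenvalues sum to 24, which equals trace(L) = 2|E|.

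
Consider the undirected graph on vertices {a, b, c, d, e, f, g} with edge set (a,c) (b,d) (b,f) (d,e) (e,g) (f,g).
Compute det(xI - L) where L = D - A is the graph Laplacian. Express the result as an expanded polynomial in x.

Each diagonal entry of L is the vertex degree and each off-diagonal entry is -1 where an edge is present, 0 otherwise; in the order [a, b, c, d, e, f, g] the diagonal is [1, 2, 1, 2, 2, 2, 2]. Computing det(xI - L) by cofactor expansion (or equivalently via sum-over-permutations) gives x^7 - 12x^6 + 55x^5 - 120x^4 + 125x^3 - 50x^2. The constant term is 0 because L is singular (the all-ones vector lies in its kernel). The eigenvalues sum to 12, which equals trace(L) = 2|E|. There are 2 zeros in the spectrum, matching the 2 components.

x^7 - 12x^6 + 55x^5 - 120x^4 + 125x^3 - 50x^2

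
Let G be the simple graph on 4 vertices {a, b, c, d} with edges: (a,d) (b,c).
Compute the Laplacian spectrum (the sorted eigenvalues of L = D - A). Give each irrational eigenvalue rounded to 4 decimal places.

[0, 0, 2, 2]

With the vertex order [a, b, c, d], the degrees are [1, 1, 1, 1], giving D = diag(1, 1, 1, 1) and L = D - A. The multiplicity of 0 as a Laplacian eigenvalue equals the number of connected components. The 2 zero eigenvalues correspond to the 2 connected components. The largest eigenvalue, 2, is at most the vertex count 4.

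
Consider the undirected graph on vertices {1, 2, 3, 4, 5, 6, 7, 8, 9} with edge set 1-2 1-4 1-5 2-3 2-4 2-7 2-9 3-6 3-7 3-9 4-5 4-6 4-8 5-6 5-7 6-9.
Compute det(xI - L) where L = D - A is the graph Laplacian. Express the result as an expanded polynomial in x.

x^9 - 32x^8 + 433x^7 - 3222x^6 + 14342x^5 - 38826x^4 + 61800x^3 - 52054x^2 + 17262x

Each diagonal entry of L is the vertex degree and each off-diagonal entry is -1 where an edge is present, 0 otherwise; in the order [1, 2, 3, 4, 5, 6, 7, 8, 9] the diagonal is [3, 5, 4, 5, 4, 4, 3, 1, 3]. L has integer entries, so p(x) = det(xI - L) has integer coefficients. Expanding the determinant yields x^9 - 32x^8 + 433x^7 - 3222x^6 + 14342x^5 - 38826x^4 + 61800x^3 - 52054x^2 + 17262x. The constant term is 0 because L is singular (the all-ones vector lies in its kernel). By the matrix-tree theorem the graph has (1/9) * product of the nonzero eigenvalues = 1918 spanning trees. There is one zero in the spectrum, matching the 1 component.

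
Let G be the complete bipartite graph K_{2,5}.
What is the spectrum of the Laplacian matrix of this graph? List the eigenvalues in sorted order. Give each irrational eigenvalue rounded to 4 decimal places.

[0, 2, 2, 2, 2, 5, 7]

The graph has 7 vertices and degree multiset [5, 5, 2, 2, 2, 2, 2]; D is the diagonal matrix of degrees and L = D - A. L is symmetric positive semidefinite, so every eigenvalue is real and nonnegative. The single zero eigenvalue shows the graph is connected. The eigenvalues sum to 20, which equals trace(L) = 2|E|. By the matrix-tree theorem the graph has (1/7) * product of the nonzero eigenvalues = 80 spanning trees.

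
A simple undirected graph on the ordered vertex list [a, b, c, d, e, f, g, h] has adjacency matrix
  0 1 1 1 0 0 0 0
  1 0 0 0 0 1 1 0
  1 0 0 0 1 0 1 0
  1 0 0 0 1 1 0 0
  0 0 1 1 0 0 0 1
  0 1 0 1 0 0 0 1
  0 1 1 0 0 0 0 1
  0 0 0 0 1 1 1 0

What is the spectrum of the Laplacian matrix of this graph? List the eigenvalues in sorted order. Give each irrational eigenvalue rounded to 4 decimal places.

[0, 2, 2, 2, 4, 4, 4, 6]

Each diagonal entry of L is the vertex degree and each off-diagonal entry is -1 where an edge is present, 0 otherwise; in the order [a, b, c, d, e, f, g, h] the diagonal is [3, 3, 3, 3, 3, 3, 3, 3]. Since every row of L sums to 0, the all-ones vector is in the kernel and 0 is an eigenvalue. The single zero eigenvalue shows the graph is connected.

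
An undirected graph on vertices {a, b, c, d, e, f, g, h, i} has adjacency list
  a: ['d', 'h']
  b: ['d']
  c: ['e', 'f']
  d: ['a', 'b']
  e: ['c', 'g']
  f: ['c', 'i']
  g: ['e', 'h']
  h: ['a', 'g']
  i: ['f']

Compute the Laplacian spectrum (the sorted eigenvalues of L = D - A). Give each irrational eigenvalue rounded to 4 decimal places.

With the vertex order [a, b, c, d, e, f, g, h, i], the degrees are [2, 1, 2, 2, 2, 2, 2, 2, 1], giving D = diag(2, 1, 2, 2, 2, 2, 2, 2, 1) and L = D - A. Diagonalising L (or applying a numerical eigensolver to the 9x9 matrix) gives the spectrum above. The single zero eigenvalue shows the graph is connected.

[0, 0.1206, 0.4679, 1, 1.6527, 2.3473, 3, 3.5321, 3.8794]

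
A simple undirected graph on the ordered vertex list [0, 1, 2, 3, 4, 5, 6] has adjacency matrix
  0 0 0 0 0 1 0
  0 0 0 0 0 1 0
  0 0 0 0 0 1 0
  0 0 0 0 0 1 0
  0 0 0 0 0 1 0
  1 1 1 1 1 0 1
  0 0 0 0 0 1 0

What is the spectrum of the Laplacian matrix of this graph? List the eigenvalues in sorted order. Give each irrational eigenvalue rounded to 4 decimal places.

Each diagonal entry of L is the vertex degree and each off-diagonal entry is -1 where an edge is present, 0 otherwise; in the order [0, 1, 2, 3, 4, 5, 6] the diagonal is [1, 1, 1, 1, 1, 6, 1]. L is symmetric positive semidefinite, so every eigenvalue is real and nonnegative. The single zero eigenvalue shows the graph is connected. The largest eigenvalue, 7, is at most the vertex count 7.

[0, 1, 1, 1, 1, 1, 7]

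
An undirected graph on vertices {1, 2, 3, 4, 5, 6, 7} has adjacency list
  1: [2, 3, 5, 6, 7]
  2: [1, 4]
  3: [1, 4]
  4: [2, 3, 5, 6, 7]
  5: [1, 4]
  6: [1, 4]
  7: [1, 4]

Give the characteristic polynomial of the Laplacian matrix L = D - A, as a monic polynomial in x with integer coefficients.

x^7 - 20x^6 + 155x^5 - 600x^4 + 1240x^3 - 1312x^2 + 560x

With the vertex order [1, 2, 3, 4, 5, 6, 7], the degrees are [5, 2, 2, 5, 2, 2, 2], giving D = diag(5, 2, 2, 5, 2, 2, 2) and L = D - A. The eigenvalues of L are [0, 2, 2, 2, 2, 5, 7]; the characteristic polynomial is the product of (x - lambda_i), which multiplies out to x^7 - 20x^6 + 155x^5 - 600x^4 + 1240x^3 - 1312x^2 + 560x. The coefficient of x^6 equals -trace(L) = -20, matching the sum of degrees. There is one zero in the spectrum, matching the 1 component. By the matrix-tree theorem the graph has (1/7) * product of the nonzero eigenvalues = 80 spanning trees.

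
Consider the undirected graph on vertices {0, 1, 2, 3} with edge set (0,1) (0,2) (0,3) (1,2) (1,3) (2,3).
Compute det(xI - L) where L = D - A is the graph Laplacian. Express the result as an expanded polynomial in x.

With the vertex order [0, 1, 2, 3], the degrees are [3, 3, 3, 3], giving D = diag(3, 3, 3, 3) and L = D - A. Computing det(xI - L) by cofactor expansion (or equivalently via sum-over-permutations) gives x^4 - 12x^3 + 48x^2 - 64x. The coefficient of x^3 equals -trace(L) = -12, matching the sum of degrees. There is one zero in the spectrum, matching the 1 component.

x^4 - 12x^3 + 48x^2 - 64x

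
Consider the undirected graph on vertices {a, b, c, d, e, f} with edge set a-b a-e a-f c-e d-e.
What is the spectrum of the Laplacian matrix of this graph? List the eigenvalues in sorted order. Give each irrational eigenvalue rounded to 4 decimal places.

[0, 0.4384, 1, 1, 3, 4.5616]

Each diagonal entry of L is the vertex degree and each off-diagonal entry is -1 where an edge is present, 0 otherwise; in the order [a, b, c, d, e, f] the diagonal is [3, 1, 1, 1, 3, 1]. Since every row of L sums to 0, the all-ones vector is in the kernel and 0 is an eigenvalue. The single zero eigenvalue shows the graph is connected.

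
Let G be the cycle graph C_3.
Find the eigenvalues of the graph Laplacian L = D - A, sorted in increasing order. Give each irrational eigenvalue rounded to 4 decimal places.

The graph has 3 vertices and degree multiset [2, 2, 2]; D is the diagonal matrix of degrees and L = D - A. L is symmetric positive semidefinite, so every eigenvalue is real and nonnegative. By the matrix-tree theorem the graph has (1/3) * product of the nonzero eigenvalues = 3 spanning trees. The eigenvalues sum to 6, which equals trace(L) = 2|E|.

[0, 3, 3]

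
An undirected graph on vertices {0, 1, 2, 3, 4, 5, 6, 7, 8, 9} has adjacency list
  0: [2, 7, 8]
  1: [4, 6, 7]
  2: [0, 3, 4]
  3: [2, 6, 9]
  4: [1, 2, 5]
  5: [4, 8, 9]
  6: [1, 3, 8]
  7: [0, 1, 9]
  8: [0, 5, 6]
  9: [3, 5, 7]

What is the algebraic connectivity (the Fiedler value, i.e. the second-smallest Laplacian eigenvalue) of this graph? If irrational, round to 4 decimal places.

2

Each diagonal entry of L is the vertex degree and each off-diagonal entry is -1 where an edge is present, 0 otherwise; in the order [0, 1, 2, 3, 4, 5, 6, 7, 8, 9] the diagonal is [3, 3, 3, 3, 3, 3, 3, 3, 3, 3]. The sorted Laplacian eigenvalues are [0, 2, 2, 2, 2, 2, 5, 5, 5, 5]; the algebraic connectivity is the second entry, 2. The largest eigenvalue, 5, is at most the vertex count 10.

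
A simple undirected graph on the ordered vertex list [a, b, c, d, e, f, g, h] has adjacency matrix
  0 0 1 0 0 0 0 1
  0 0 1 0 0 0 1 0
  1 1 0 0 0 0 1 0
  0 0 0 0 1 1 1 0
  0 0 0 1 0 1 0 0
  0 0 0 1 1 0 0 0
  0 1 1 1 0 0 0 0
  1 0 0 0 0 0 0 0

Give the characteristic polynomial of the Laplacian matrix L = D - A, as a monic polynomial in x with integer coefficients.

x^8 - 18x^7 + 131x^6 - 492x^5 + 1004x^4 - 1064x^3 + 498x^2 - 72x

Each diagonal entry of L is the vertex degree and each off-diagonal entry is -1 where an edge is present, 0 otherwise; in the order [a, b, c, d, e, f, g, h] the diagonal is [2, 2, 3, 3, 2, 2, 3, 1]. Computing det(xI - L) by cofactor expansion (or equivalently via sum-over-permutations) gives x^8 - 18x^7 + 131x^6 - 492x^5 + 1004x^4 - 1064x^3 + 498x^2 - 72x. The constant term is 0 because L is singular (the all-ones vector lies in its kernel). By the matrix-tree theorem the graph has (1/8) * product of the nonzero eigenvalues = 9 spanning trees.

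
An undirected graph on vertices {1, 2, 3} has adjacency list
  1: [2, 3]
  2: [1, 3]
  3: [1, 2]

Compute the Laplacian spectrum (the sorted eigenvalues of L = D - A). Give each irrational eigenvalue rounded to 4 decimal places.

[0, 3, 3]

Reading degrees in the order [1, 2, 3] gives [2, 2, 2]; set D = diag(2, 2, 2) and form L = D - A. L is symmetric positive semidefinite, so every eigenvalue is real and nonnegative. The single zero eigenvalue shows the graph is connected. The largest eigenvalue, 3, is at most the vertex count 3.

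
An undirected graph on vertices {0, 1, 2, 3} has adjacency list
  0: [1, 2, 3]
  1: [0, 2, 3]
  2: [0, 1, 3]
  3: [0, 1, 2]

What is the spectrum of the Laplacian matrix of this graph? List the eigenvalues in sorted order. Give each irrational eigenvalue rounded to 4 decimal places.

With the vertex order [0, 1, 2, 3], the degrees are [3, 3, 3, 3], giving D = diag(3, 3, 3, 3) and L = D - A. The multiplicity of 0 as a Laplacian eigenvalue equals the number of connected components. The largest eigenvalue, 4, is at most the vertex count 4. By the matrix-tree theorem the graph has (1/4) * product of the nonzero eigenvalues = 16 spanning trees.

[0, 4, 4, 4]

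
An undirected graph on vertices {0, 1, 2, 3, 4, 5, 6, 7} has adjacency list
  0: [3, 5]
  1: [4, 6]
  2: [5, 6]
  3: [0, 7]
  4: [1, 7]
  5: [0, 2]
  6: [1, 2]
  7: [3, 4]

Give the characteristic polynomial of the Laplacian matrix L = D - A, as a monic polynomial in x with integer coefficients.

x^8 - 16x^7 + 104x^6 - 352x^5 + 660x^4 - 672x^3 + 336x^2 - 64x

Reading degrees in the order [0, 1, 2, 3, 4, 5, 6, 7] gives [2, 2, 2, 2, 2, 2, 2, 2]; set D = diag(2, 2, 2, 2, 2, 2, 2, 2) and form L = D - A. Computing det(xI - L) by cofactor expansion (or equivalently via sum-over-permutations) gives x^8 - 16x^7 + 104x^6 - 352x^5 + 660x^4 - 672x^3 + 336x^2 - 64x. Since p(0) = det(-L) = 0, x divides p(x). By the matrix-tree theorem the graph has (1/8) * product of the nonzero eigenvalues = 8 spanning trees.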